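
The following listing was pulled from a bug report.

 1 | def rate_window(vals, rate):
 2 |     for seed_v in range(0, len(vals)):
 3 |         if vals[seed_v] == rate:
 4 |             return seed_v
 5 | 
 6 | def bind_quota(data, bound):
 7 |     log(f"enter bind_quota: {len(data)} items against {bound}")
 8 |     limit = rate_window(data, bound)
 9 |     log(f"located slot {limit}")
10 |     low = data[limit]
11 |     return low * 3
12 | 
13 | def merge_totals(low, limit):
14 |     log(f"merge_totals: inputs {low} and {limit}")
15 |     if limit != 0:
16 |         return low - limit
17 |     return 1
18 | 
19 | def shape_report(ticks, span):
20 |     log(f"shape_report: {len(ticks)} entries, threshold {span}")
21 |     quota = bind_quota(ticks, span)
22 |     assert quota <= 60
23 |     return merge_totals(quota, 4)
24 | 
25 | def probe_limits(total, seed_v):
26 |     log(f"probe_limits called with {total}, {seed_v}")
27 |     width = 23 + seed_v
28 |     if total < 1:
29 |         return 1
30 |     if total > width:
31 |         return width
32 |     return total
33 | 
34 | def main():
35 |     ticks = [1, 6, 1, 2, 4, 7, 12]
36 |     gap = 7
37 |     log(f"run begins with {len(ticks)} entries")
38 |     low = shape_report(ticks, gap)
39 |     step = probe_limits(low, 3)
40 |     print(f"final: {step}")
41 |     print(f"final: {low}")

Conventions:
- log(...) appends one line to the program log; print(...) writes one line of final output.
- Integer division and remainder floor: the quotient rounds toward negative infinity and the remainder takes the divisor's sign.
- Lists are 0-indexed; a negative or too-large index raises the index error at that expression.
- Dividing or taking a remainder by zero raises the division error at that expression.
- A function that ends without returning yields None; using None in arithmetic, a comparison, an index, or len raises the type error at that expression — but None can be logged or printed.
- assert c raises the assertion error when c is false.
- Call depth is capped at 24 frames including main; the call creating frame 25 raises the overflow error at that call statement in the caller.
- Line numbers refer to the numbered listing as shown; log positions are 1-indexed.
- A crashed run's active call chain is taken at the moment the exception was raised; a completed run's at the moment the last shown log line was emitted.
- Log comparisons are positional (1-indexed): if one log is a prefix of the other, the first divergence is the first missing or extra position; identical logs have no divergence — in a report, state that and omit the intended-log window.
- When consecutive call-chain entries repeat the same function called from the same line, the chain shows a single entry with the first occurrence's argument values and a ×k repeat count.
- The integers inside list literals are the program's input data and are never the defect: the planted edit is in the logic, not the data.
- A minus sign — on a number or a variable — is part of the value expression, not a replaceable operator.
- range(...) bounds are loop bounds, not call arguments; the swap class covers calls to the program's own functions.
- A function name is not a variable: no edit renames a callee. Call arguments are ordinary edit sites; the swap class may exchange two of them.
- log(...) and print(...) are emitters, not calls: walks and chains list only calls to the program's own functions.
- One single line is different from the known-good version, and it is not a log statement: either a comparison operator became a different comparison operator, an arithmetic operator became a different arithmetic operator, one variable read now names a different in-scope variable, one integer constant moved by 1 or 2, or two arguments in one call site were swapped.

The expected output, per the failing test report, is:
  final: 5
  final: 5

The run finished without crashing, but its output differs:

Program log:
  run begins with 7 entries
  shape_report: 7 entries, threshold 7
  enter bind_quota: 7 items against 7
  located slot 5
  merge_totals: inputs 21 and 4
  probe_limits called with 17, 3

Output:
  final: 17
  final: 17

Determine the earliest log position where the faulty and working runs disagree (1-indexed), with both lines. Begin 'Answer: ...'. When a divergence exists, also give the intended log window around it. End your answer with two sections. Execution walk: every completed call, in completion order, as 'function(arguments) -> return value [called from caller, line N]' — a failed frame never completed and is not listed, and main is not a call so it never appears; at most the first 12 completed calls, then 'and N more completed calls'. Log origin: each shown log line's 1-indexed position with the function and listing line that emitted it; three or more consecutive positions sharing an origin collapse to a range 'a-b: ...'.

Answer: at position 6 the run shows 'probe_limits called with 17, 3' where the working version logs 'probe_limits called with 5, 3'.
Intended log window:
  4: located slot 5
  5: merge_totals: inputs 21 and 4
  6: probe_limits called with 5, 3
Execution walk:
  rate_window([1, 6, 1, 2, 4, 7, 12], 7) -> 5  [called from bind_quota, line 8]
  bind_quota([1, 6, 1, 2, 4, 7, 12], 7) -> 21  [called from shape_report, line 21]
  merge_totals(21, 4) -> 17  [called from shape_report, line 23]
  shape_report([1, 6, 1, 2, 4, 7, 12], 7) -> 17  [called from main, line 38]
  probe_limits(17, 3) -> 17  [called from main, line 39]
Log line origins:
  1: from main, line 37
  2: from shape_report, line 20
  3: from bind_quota, line 7
  4: from bind_quota, line 9
  5: from merge_totals, line 14
  6: from probe_limits, line 26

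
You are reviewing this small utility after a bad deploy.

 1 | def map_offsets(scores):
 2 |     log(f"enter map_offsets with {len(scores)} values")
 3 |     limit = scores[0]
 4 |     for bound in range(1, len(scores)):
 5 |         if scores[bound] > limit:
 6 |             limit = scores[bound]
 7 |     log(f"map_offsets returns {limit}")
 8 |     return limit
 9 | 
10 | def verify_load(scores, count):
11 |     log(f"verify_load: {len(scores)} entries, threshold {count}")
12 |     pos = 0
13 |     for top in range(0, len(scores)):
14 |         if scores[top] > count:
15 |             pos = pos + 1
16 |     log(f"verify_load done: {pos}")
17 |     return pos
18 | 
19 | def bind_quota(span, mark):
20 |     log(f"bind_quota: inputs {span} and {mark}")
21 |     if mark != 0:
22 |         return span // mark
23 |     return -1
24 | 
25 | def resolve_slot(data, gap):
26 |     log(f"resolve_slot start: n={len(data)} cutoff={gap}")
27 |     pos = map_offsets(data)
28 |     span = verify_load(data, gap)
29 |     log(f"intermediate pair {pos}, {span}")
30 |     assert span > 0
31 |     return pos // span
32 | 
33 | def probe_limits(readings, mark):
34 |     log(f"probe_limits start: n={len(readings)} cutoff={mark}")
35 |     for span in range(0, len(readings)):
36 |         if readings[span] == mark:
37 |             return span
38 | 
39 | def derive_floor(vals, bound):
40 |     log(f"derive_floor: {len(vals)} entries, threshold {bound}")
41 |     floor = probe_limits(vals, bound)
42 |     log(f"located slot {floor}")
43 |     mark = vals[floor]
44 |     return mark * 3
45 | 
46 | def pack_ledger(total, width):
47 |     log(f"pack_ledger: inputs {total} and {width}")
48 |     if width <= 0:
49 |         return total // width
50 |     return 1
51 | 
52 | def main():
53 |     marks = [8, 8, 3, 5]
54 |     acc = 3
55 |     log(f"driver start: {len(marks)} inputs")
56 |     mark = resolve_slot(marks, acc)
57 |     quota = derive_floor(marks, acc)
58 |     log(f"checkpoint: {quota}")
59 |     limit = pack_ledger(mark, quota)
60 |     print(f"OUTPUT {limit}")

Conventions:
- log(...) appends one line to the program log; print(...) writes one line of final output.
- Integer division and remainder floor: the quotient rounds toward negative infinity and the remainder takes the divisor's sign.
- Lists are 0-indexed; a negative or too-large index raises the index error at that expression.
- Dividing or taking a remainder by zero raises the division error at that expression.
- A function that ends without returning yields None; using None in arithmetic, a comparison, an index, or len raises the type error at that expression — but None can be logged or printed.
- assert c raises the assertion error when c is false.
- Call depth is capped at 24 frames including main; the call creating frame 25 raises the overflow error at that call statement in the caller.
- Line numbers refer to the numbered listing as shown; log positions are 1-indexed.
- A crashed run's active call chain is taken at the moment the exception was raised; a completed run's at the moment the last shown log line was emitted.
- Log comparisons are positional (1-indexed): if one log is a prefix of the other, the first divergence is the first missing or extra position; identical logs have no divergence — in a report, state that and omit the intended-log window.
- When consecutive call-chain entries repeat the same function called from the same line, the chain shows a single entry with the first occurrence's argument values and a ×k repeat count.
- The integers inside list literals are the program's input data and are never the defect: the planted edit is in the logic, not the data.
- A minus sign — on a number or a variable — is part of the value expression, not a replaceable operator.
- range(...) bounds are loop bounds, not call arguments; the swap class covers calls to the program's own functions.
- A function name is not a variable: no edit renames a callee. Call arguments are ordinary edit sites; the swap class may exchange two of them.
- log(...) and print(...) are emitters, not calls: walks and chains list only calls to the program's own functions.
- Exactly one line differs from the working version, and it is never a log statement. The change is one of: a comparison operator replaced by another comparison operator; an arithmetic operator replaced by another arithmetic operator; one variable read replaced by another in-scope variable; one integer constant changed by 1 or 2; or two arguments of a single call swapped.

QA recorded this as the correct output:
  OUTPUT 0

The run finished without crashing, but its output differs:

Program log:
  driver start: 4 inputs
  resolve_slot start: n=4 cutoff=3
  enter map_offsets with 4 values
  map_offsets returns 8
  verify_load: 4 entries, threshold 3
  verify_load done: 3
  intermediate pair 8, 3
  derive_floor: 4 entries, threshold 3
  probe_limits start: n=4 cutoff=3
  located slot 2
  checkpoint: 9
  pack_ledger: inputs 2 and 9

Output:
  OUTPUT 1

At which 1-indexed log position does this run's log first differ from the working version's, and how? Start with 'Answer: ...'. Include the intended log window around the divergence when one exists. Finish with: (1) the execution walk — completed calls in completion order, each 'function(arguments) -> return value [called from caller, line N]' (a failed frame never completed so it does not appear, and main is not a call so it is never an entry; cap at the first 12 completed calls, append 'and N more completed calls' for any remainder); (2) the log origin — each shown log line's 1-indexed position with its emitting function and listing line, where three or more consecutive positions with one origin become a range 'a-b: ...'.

Answer: none — the logs agree in full.
Execution walk:
  map_offsets([8, 8, 3, 5]) -> 8  [called from resolve_slot, line 27]
  verify_load([8, 8, 3, 5], 3) -> 3  [called from resolve_slot, line 28]
  resolve_slot([8, 8, 3, 5], 3) -> 2  [called from main, line 56]
  probe_limits([8, 8, 3, 5], 3) -> 2  [called from derive_floor, line 41]
  derive_floor([8, 8, 3, 5], 3) -> 9  [called from main, line 57]
  pack_ledger(2, 9) -> 1  [called from main, line 59]
Log line origins:
  1: logged in main at line 55
  2: logged in resolve_slot at line 26
  3: logged in map_offsets at line 2
  4: logged in map_offsets at line 7
  5: logged in verify_load at line 11
  6: logged in verify_load at line 16
  7: logged in resolve_slot at line 29
  8: logged in derive_floor at line 40
  9: logged in probe_limits at line 34
  10: logged in derive_floor at line 42
  11: logged in main at line 58
  12: logged in pack_ledger at line 47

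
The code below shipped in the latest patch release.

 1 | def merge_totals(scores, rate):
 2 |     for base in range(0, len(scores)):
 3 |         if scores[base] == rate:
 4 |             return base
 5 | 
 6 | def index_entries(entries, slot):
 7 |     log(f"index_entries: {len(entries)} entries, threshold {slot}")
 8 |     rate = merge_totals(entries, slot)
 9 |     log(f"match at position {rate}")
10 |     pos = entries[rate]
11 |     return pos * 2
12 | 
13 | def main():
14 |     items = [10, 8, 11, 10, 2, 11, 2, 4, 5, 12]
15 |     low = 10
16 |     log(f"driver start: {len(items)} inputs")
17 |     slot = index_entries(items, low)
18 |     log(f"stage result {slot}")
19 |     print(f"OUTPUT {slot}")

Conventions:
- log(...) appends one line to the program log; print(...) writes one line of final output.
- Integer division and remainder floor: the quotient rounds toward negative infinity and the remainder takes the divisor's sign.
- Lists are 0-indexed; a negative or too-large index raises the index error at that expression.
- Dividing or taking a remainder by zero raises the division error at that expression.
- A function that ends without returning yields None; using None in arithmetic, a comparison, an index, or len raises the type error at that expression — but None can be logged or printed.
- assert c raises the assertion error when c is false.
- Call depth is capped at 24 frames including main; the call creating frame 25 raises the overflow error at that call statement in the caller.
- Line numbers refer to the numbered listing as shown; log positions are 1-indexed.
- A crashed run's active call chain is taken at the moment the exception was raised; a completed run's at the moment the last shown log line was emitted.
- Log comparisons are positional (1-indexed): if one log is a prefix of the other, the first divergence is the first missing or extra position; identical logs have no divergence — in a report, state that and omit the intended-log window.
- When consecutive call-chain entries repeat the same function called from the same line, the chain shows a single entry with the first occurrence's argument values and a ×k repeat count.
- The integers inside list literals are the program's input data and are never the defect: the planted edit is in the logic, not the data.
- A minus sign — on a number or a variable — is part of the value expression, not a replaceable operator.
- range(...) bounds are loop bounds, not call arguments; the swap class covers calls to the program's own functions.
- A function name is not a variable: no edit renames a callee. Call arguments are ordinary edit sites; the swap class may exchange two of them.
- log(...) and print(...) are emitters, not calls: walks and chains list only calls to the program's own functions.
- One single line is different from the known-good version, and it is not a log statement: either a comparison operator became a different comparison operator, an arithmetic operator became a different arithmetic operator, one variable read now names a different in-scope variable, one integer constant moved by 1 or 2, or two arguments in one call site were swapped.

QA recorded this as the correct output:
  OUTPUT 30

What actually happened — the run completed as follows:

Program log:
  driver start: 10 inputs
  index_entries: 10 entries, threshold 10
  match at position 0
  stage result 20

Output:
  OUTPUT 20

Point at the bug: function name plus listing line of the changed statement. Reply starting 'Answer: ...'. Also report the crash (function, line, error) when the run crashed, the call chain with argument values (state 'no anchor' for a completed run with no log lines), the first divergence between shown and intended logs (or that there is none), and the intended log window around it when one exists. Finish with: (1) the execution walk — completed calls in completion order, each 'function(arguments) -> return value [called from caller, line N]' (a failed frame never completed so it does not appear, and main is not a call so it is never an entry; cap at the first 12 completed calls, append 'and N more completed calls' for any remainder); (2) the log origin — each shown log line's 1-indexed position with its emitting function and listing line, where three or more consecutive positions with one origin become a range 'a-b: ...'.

Answer: the defect is in index_entries at line 11.
Key fact: Position 4 is the first bad log line: 'stage result 20' should read 'stage result 30'.
Call chain: main.
First divergence: position 4 — the shown line 'stage result 20' should read 'stage result 30'.
Intended log window:
  2: index_entries: 10 entries, threshold 10
  3: match at position 0
  4: stage result 30
Execution walk:
  merge_totals([10, 8, 11, 10, 2, 11, 2, 4, 5, 12], 10) -> 0  [called from index_entries, line 8]
  index_entries([10, 8, 11, 10, 2, 11, 2, 4, 5, 12], 10) -> 20  [called from main, line 17]
Log origin:
  1: logged in main at line 16
  2: logged in index_entries at line 7
  3: logged in index_entries at line 9
  4: logged in main at line 18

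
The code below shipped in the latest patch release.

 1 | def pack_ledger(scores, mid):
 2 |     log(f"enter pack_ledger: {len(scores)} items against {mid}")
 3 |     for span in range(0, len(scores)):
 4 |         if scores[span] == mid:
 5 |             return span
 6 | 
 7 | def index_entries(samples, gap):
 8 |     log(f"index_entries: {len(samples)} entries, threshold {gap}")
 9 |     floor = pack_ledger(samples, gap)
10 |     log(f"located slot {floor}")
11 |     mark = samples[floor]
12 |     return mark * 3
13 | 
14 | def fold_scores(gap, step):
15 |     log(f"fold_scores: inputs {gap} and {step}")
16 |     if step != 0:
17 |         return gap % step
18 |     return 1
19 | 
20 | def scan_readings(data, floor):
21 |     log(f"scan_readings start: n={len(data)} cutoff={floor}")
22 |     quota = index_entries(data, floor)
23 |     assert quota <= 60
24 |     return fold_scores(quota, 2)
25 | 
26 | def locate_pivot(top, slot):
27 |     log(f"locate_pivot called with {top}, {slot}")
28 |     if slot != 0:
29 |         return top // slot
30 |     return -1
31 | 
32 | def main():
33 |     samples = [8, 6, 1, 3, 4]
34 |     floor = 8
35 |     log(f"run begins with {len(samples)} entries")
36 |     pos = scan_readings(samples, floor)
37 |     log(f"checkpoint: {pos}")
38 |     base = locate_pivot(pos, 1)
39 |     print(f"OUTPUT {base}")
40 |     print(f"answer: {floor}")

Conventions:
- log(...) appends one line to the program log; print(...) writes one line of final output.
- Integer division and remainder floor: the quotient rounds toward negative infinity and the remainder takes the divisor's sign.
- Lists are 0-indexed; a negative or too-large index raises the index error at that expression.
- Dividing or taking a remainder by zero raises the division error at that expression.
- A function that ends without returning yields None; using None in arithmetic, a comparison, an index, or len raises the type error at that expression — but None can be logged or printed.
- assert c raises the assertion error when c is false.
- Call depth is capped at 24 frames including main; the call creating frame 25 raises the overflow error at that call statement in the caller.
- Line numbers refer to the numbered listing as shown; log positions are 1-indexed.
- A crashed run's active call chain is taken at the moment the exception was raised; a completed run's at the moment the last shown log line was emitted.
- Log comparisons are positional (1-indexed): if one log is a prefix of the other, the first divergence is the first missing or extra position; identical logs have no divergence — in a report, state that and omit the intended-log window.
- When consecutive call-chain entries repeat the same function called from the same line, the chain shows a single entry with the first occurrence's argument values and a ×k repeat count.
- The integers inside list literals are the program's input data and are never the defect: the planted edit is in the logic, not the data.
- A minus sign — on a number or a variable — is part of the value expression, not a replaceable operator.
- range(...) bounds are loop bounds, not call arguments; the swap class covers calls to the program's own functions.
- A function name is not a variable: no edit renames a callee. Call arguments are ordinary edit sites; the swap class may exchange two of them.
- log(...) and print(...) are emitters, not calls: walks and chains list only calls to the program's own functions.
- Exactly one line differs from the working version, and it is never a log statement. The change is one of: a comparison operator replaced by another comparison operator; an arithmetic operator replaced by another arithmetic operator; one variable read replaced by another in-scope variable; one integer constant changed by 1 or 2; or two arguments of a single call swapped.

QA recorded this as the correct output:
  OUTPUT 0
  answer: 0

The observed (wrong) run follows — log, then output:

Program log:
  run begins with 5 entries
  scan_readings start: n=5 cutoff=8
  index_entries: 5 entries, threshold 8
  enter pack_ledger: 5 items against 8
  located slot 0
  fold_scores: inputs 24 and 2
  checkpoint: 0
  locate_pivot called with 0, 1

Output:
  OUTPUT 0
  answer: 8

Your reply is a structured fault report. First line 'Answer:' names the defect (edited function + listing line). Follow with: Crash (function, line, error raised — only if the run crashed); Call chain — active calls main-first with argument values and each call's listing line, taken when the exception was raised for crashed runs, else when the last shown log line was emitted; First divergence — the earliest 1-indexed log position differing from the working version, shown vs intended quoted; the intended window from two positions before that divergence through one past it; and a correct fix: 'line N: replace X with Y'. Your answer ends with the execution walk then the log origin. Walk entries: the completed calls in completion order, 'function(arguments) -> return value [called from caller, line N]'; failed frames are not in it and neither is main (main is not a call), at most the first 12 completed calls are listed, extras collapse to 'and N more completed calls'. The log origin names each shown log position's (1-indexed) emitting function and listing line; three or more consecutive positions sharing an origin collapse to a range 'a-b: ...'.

Answer: the defect is in main at line 40.
Key fact: Log streams are identical — the defect surfaces only in the printed output.
Call chain: main -> locate_pivot(0, 1) (called at line 38).
First divergence: there is none — every log position agrees.
Execution walk:
  pack_ledger([8, 6, 1, 3, 4], 8) -> 0  [called from index_entries, line 9]
  index_entries([8, 6, 1, 3, 4], 8) -> 24  [called from scan_readings, line 22]
  fold_scores(24, 2) -> 0  [called from scan_readings, line 24]
  scan_readings([8, 6, 1, 3, 4], 8) -> 0  [called from main, line 36]
  locate_pivot(0, 1) -> 0  [called from main, line 38]
Log line origins:
  1: logged in main at line 35
  2: logged in scan_readings at line 21
  3: logged in index_entries at line 8
  4: logged in pack_ledger at line 2
  5: logged in index_entries at line 10
  6: logged in fold_scores at line 15
  7: logged in main at line 37
  8: logged in locate_pivot at line 27
A correct fix: line 40: replace `floor` with `pos`.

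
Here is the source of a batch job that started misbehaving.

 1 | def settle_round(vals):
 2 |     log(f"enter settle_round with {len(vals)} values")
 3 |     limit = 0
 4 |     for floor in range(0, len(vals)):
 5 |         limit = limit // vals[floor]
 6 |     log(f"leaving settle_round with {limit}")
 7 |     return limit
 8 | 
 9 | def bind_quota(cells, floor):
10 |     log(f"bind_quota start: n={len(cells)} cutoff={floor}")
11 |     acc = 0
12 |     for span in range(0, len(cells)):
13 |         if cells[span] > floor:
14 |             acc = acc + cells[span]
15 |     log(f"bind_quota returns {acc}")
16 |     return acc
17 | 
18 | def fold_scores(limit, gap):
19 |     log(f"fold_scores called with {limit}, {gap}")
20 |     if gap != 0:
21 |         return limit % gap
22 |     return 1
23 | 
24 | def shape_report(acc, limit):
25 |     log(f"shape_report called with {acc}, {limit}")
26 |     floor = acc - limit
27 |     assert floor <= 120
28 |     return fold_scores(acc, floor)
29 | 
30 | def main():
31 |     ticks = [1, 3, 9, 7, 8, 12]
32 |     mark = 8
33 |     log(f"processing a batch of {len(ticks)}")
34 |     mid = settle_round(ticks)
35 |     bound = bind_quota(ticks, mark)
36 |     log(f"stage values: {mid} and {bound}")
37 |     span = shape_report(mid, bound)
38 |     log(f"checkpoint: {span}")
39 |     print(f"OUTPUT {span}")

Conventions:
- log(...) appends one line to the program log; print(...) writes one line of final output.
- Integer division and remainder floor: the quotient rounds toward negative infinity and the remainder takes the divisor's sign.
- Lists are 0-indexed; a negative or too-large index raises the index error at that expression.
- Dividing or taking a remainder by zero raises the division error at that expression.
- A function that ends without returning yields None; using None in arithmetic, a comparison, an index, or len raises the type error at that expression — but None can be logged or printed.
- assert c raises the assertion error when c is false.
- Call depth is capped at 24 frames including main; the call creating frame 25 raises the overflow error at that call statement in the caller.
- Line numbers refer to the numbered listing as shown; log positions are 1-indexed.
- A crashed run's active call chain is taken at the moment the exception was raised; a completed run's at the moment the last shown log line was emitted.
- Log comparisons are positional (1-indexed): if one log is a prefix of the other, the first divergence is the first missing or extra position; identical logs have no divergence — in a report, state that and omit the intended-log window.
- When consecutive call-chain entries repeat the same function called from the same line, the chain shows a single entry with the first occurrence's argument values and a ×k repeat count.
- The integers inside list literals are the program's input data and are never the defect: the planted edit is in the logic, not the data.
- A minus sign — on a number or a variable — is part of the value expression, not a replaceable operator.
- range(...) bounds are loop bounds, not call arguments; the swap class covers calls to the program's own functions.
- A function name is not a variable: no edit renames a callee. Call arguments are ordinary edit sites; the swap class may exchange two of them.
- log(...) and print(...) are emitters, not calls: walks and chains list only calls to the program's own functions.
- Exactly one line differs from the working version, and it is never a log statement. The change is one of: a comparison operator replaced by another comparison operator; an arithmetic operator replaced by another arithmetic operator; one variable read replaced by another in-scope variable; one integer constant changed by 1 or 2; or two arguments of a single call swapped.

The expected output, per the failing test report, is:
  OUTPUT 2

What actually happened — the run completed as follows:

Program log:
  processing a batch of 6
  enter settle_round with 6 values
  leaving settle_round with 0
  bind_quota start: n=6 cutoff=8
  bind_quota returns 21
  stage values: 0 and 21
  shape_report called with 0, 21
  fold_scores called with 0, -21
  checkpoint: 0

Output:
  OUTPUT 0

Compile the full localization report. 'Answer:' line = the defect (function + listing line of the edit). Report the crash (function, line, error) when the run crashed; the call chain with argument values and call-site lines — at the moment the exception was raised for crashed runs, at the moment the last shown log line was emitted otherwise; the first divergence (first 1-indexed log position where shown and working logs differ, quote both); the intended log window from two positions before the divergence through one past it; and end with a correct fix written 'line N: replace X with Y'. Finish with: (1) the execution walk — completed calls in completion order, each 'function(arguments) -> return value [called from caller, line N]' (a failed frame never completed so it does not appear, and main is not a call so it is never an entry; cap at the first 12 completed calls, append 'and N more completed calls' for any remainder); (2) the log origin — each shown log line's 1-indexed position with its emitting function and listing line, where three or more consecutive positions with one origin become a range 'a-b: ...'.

Answer: the defect is in settle_round at line 5.
Key observation: At log position 3 the runs split — shown 'leaving settle_round with 0', but the working version logs 'leaving settle_round with 40'.
Call chain: main.
First divergence: at position 3 the run shows 'leaving settle_round with 0' where the working version logs 'leaving settle_round with 40'.
Intended log window:
  1: processing a batch of 6
  2: enter settle_round with 6 values
  3: leaving settle_round with 40
  4: bind_quota start: n=6 cutoff=8
Execution walk:
  settle_round([1, 3, 9, 7, 8, 12]) -> 0  [called from main, line 34]
  bind_quota([1, 3, 9, 7, 8, 12], 8) -> 21  [called from main, line 35]
  fold_scores(0, -21) -> 0  [called from shape_report, line 28]
  shape_report(0, 21) -> 0  [called from main, line 37]
Log origins:
  1 — main, line 33
  2 — settle_round, line 2
  3 — settle_round, line 6
  4 — bind_quota, line 10
  5 — bind_quota, line 15
  6 — main, line 36
  7 — shape_report, line 25
  8 — fold_scores, line 19
  9 — main, line 38
A correct fix: line 5: replace `//` with `+`.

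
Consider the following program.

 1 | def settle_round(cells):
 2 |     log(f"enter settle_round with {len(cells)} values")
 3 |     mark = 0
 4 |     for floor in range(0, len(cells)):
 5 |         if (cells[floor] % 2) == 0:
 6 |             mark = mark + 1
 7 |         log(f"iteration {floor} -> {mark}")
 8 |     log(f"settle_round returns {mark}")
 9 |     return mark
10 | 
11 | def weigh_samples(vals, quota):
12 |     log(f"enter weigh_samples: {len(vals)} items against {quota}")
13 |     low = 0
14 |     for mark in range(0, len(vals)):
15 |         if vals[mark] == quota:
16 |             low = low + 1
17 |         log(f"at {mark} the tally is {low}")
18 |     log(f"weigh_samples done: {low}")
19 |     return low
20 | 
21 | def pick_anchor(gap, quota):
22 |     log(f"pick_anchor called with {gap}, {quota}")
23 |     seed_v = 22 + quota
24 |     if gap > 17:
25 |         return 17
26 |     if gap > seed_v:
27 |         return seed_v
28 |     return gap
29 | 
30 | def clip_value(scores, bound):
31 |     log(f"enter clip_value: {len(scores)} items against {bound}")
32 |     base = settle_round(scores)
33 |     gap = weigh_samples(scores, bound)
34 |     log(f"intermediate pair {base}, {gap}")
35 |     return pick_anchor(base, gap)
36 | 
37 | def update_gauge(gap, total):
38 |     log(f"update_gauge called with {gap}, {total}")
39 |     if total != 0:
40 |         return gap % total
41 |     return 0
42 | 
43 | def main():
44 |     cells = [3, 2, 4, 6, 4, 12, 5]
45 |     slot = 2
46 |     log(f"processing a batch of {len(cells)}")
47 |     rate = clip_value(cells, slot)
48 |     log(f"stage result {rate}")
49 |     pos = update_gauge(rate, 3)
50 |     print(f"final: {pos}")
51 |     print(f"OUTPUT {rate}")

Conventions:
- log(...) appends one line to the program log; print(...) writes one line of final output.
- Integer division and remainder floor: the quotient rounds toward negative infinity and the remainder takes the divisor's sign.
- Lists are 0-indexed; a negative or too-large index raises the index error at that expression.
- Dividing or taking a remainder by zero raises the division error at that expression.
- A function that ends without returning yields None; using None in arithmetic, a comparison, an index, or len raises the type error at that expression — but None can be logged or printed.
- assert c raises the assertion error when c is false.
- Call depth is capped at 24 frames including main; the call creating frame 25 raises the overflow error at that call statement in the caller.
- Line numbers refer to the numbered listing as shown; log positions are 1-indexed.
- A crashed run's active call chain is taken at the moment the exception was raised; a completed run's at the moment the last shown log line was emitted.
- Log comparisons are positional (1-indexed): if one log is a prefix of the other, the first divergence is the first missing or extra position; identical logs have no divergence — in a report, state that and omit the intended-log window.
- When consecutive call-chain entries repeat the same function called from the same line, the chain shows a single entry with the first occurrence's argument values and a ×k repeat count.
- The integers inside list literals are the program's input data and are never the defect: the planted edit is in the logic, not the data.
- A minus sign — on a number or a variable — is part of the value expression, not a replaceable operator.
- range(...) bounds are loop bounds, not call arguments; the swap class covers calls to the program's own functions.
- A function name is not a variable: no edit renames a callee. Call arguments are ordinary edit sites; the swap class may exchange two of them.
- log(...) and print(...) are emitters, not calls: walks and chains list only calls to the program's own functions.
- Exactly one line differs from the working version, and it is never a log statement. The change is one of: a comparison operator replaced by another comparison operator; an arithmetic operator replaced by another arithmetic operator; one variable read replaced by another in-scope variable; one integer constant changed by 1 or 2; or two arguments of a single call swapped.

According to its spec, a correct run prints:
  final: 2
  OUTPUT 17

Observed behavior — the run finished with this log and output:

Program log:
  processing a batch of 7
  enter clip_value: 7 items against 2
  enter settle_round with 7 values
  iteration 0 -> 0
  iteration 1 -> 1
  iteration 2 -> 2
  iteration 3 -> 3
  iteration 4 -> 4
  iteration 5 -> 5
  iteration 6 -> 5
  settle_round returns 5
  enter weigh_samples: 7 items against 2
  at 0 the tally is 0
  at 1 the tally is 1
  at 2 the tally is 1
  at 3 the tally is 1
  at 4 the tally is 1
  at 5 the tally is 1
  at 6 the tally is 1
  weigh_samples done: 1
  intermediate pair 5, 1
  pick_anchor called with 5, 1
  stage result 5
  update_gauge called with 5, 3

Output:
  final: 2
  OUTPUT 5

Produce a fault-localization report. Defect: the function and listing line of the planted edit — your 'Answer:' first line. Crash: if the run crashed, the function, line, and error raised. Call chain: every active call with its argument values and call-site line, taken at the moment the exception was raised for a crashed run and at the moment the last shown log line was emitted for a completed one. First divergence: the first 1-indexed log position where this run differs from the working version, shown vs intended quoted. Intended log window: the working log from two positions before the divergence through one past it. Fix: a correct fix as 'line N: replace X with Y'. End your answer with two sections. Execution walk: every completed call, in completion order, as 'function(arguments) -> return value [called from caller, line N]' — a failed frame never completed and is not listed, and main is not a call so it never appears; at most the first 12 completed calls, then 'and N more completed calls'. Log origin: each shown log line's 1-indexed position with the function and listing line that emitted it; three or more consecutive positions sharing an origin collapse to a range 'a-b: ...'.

Answer: the defect is in pick_anchor at line 24.
Key observation: The earliest visible damage is log position 23 — 'stage result 5' rather than the intended 'stage result 17'.
Call chain: main -> update_gauge(5, 3) (called at line 49).
First divergence: position 23 — the shown line 'stage result 5' should read 'stage result 17'.
Intended log window:
  21: intermediate pair 5, 1
  22: pick_anchor called with 5, 1
  23: stage result 17
  24: update_gauge called with 17, 3
Execution walk:
  settle_round([3, 2, 4, 6, 4, 12, 5]) -> 5  [called from clip_value, line 32]
  weigh_samples([3, 2, 4, 6, 4, 12, 5], 2) -> 1  [called from clip_value, line 33]
  pick_anchor(5, 1) -> 5  [called from clip_value, line 35]
  clip_value([3, 2, 4, 6, 4, 12, 5], 2) -> 5  [called from main, line 47]
  update_gauge(5, 3) -> 2  [called from main, line 49]
Origin of each log line:
  1: logged in main at line 46
  2: logged in clip_value at line 31
  3: logged in settle_round at line 2
  4-10: logged in settle_round at line 7
  11: logged in settle_round at line 8
  12: logged in weigh_samples at line 12
  13-19: logged in weigh_samples at line 17
  20: logged in weigh_samples at line 18
  21: logged in clip_value at line 34
  22: logged in pick_anchor at line 22
  23: logged in main at line 48
  24: logged in update_gauge at line 38
A correct fix: line 24: replace `>` with `<`.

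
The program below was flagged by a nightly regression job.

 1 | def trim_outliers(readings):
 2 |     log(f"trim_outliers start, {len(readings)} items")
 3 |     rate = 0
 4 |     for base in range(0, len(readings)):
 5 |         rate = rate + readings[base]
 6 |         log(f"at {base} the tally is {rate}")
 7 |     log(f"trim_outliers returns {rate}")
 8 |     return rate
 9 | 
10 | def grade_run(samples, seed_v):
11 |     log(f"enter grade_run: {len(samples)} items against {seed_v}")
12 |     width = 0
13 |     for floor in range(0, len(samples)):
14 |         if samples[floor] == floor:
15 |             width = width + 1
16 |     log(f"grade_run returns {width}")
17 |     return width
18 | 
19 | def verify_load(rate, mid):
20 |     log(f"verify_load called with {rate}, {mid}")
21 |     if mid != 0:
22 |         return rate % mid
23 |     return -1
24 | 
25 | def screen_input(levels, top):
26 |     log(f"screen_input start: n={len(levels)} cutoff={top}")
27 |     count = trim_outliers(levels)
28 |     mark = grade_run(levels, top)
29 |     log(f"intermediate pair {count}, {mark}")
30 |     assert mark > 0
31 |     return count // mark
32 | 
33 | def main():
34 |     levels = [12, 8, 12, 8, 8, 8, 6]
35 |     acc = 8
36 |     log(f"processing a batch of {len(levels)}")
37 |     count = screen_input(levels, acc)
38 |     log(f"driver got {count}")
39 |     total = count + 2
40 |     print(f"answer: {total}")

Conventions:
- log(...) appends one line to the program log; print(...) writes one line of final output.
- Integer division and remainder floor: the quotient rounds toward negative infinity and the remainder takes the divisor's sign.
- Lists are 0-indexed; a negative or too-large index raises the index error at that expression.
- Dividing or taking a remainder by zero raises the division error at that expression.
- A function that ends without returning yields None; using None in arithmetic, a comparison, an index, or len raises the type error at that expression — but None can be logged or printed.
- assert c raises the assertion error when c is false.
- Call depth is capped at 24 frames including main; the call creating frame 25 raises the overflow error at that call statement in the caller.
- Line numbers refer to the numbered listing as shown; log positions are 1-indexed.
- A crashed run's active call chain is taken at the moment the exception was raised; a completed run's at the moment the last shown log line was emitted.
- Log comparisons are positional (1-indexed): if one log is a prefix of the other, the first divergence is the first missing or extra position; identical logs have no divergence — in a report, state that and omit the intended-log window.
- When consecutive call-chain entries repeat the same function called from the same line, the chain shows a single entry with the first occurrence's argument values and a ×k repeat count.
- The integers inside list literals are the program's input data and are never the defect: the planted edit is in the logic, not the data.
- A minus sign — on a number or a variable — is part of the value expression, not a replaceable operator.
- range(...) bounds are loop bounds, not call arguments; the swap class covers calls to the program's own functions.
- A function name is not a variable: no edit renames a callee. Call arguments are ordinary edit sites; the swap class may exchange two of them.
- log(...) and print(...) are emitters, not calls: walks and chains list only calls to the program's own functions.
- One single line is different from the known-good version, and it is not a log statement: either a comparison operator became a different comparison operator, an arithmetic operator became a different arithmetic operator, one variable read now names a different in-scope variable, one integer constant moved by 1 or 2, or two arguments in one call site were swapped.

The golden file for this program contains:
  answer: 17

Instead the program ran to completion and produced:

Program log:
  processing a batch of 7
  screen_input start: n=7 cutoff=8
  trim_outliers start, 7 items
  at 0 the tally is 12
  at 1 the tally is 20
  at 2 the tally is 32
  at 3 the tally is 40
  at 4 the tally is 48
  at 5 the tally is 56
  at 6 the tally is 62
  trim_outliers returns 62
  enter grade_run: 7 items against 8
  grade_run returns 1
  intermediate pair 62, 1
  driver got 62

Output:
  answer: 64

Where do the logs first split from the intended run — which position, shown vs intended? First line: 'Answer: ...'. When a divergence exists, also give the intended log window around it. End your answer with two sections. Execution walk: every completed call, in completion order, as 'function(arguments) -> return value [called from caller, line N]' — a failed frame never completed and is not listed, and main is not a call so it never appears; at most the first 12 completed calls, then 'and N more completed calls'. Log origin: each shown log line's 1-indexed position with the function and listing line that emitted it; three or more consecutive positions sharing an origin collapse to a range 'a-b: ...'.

Answer: at position 13 the run shows 'grade_run returns 1' where the working version logs 'grade_run returns 4'.
Intended log window:
  11: trim_outliers returns 62
  12: enter grade_run: 7 items against 8
  13: grade_run returns 4
  14: intermediate pair 62, 4
Execution walk:
  trim_outliers([12, 8, 12, 8, 8, 8, 6]) -> 62  [called from screen_input, line 27]
  grade_run([12, 8, 12, 8, 8, 8, 6], 8) -> 1  [called from screen_input, line 28]
  screen_input([12, 8, 12, 8, 8, 8, 6], 8) -> 62  [called from main, line 37]
Origin of each log line:
  1: logged in main at line 36
  2: logged in screen_input at line 26
  3: logged in trim_outliers at line 2
  4-10: logged in trim_outliers at line 6
  11: logged in trim_outliers at line 7
  12: logged in grade_run at line 11
  13: logged in grade_run at line 16
  14: logged in screen_input at line 29
  15: logged in main at line 38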